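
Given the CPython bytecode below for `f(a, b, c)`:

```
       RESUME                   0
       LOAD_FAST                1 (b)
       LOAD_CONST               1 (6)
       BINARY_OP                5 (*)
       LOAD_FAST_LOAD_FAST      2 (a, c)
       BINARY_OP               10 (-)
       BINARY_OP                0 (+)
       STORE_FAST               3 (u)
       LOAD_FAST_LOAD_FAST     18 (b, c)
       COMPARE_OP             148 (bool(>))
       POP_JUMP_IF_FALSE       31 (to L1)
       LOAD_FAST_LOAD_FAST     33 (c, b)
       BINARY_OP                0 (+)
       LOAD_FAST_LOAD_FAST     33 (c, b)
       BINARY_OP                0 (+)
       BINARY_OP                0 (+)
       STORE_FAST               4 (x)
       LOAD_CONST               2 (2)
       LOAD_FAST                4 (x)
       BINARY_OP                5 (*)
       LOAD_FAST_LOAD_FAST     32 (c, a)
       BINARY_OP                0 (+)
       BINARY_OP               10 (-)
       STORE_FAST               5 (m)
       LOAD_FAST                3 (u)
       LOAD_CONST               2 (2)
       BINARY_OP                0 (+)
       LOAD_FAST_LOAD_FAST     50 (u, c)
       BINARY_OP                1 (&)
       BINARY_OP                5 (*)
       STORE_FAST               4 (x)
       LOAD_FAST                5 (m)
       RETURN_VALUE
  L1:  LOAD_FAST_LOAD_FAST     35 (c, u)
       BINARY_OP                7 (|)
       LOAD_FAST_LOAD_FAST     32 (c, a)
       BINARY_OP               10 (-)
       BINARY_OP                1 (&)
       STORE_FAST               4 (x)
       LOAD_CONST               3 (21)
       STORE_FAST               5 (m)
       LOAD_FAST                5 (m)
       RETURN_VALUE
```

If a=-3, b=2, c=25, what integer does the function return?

LOAD_FAST b → push 2. Stack: [2]
LOAD_CONST → push 6. Stack: [2, 6]
BINARY_OP * → 2 * 6 = 12. Stack: [12]
LOAD_FAST_LOAD_FAST a,c → push -3,25. Stack: [12, -3, 25]
BINARY_OP - → -3 - 25 = -28. Stack: [12, -28]
BINARY_OP + → 12 + -28 = -16. Stack: [-16]
STORE_FAST u → u=-16. Stack: []
LOAD_FAST_LOAD_FAST b,c → push 2,25. Stack: [2, 25]
COMPARE_OP bool(>) → 2 vs 25 = False. Stack: [False]
POP_JUMP_IF_FALSE → pop False; jump. Stack: []
LOAD_FAST_LOAD_FAST c,u → push 25,-16. Stack: [25, -16]
BINARY_OP | → 25 | -16 = -7. Stack: [-7]
LOAD_FAST_LOAD_FAST c,a → push 25,-3. Stack: [-7, 25, -3]
BINARY_OP - → 25 - -3 = 28. Stack: [-7, 28]
BINARY_OP & → -7 & 28 = 24. Stack: [24]
STORE_FAST x → x=24. Stack: []
LOAD_CONST → push 21. Stack: [21]
STORE_FAST m → m=21. Stack: []
LOAD_FAST m → push 21. Stack: [21]
RETURN_VALUE → return 21.

21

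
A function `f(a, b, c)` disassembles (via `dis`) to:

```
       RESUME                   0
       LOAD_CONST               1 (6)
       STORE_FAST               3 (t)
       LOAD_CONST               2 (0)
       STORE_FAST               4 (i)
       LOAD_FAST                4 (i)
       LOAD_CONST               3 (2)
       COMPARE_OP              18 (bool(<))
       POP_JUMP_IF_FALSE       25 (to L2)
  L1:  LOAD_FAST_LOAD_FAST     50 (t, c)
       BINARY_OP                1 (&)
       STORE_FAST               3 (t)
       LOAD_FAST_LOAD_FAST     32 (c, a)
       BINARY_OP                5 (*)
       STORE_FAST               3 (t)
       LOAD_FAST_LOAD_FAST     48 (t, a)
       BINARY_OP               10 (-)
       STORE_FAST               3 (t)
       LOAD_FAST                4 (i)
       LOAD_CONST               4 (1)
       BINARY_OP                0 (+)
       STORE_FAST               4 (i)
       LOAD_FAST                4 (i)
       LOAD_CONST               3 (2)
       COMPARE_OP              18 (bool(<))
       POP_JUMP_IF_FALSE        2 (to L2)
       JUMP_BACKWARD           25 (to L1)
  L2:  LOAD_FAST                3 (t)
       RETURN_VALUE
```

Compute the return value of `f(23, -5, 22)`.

483

LOAD_CONST → push 6. Stack: [6]
STORE_FAST t → t=6. Stack: []
LOAD_CONST → push 0. Stack: [0]
STORE_FAST i → i=0. Stack: []
LOAD_FAST i → push 0. Stack: [0]
LOAD_CONST → push 2. Stack: [0, 2]
COMPARE_OP bool(<) → 0 vs 2 = True. Stack: [True]
POP_JUMP_IF_FALSE → pop True; no jump. Stack: []
LOAD_FAST_LOAD_FAST t,c → push 6,22. Stack: [6, 22]
BINARY_OP & → 6 & 22 = 6. Stack: [6]
STORE_FAST t → t=6. Stack: []
LOAD_FAST_LOAD_FAST c,a → push 22,23. Stack: [22, 23]
BINARY_OP * → 22 * 23 = 506. Stack: [506]
STORE_FAST t → t=506. Stack: []
LOAD_FAST_LOAD_FAST t,a → push 506,23. Stack: [506, 23]
BINARY_OP - → 506 - 23 = 483. Stack: [483]
STORE_FAST t → t=483. Stack: []
LOAD_FAST i → push 0. Stack: [0]
LOAD_CONST → push 1. Stack: [0, 1]
BINARY_OP + → 0 + 1 = 1. Stack: [1]
STORE_FAST i → i=1. Stack: []
LOAD_FAST i → push 1. Stack: [1]
LOAD_CONST → push 2. Stack: [1, 2]
COMPARE_OP bool(<) → 1 vs 2 = True. Stack: [True]
POP_JUMP_IF_FALSE → pop True; no jump. Stack: []
LOAD_FAST_LOAD_FAST t,c → push 483,22. Stack: [483, 22]
BINARY_OP & → 483 & 22 = 2. Stack: [2]
STORE_FAST t → t=2. Stack: []
LOAD_FAST_LOAD_FAST c,a → push 22,23. Stack: [22, 23]
BINARY_OP * → 22 * 23 = 506. Stack: [506]
STORE_FAST t → t=506. Stack: []
LOAD_FAST_LOAD_FAST t,a → push 506,23. Stack: [506, 23]
BINARY_OP - → 506 - 23 = 483. Stack: [483]
STORE_FAST t → t=483. Stack: []
LOAD_FAST i → push 1. Stack: [1]
LOAD_CONST → push 1. Stack: [1, 1]
BINARY_OP + → 1 + 1 = 2. Stack: [2]
STORE_FAST i → i=2. Stack: []
LOAD_FAST i → push 2. Stack: [2]
LOAD_CONST → push 2. Stack: [2, 2]
COMPARE_OP bool(<) → 2 vs 2 = False. Stack: [False]
POP_JUMP_IF_FALSE → pop False; jump. Stack: []
LOAD_FAST t → push 483. Stack: [483]
RETURN_VALUE → return 483.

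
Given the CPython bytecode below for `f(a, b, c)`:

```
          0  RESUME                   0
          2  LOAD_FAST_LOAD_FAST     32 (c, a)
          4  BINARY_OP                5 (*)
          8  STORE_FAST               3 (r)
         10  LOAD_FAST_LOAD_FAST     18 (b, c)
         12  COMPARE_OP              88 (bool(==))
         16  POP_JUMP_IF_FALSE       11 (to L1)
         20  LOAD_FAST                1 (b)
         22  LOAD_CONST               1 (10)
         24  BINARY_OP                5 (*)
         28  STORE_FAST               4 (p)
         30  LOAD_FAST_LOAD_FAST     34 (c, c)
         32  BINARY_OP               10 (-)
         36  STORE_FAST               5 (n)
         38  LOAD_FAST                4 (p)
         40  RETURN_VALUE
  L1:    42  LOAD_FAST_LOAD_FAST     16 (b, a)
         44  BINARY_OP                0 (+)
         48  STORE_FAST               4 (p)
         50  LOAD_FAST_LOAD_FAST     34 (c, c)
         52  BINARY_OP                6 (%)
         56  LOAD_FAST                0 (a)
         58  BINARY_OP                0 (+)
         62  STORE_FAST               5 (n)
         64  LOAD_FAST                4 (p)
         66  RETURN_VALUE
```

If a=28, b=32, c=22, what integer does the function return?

60

LOAD_FAST_LOAD_FAST c,a → push 22,28. Stack: [22, 28]
BINARY_OP * → 22 * 28 = 616. Stack: [616]
STORE_FAST r → r=616. Stack: []
LOAD_FAST_LOAD_FAST b,c → push 32,22. Stack: [32, 22]
COMPARE_OP bool(==) → 32 vs 22 = False. Stack: [False]
POP_JUMP_IF_FALSE → pop False; jump. Stack: []
LOAD_FAST_LOAD_FAST b,a → push 32,28. Stack: [32, 28]
BINARY_OP + → 32 + 28 = 60. Stack: [60]
STORE_FAST p → p=60. Stack: []
LOAD_FAST_LOAD_FAST c,c → push 22,22. Stack: [22, 22]
BINARY_OP % → 22 % 22 = 0. Stack: [0]
LOAD_FAST a → push 28. Stack: [0, 28]
BINARY_OP + → 0 + 28 = 28. Stack: [28]
STORE_FAST n → n=28. Stack: []
LOAD_FAST p → push 60. Stack: [60]
RETURN_VALUE → return 60.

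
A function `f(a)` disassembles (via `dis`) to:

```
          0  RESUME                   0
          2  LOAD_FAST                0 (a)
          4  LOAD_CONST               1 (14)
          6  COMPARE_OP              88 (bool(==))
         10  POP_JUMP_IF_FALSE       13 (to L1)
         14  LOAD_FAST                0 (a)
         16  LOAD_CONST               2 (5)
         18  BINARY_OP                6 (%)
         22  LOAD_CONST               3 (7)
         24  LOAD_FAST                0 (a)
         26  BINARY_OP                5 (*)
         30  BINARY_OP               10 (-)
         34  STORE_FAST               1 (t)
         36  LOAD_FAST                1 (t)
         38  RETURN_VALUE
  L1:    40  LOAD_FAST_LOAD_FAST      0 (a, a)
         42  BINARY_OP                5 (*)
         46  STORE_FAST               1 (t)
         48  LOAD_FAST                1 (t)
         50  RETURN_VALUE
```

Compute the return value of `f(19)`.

LOAD_FAST a → push 19. Stack: [19]
LOAD_CONST → push 14. Stack: [19, 14]
COMPARE_OP bool(==) → 19 vs 14 = False. Stack: [False]
POP_JUMP_IF_FALSE → pop False; jump. Stack: []
LOAD_FAST_LOAD_FAST a,a → push 19,19. Stack: [19, 19]
BINARY_OP * → 19 * 19 = 361. Stack: [361]
STORE_FAST t → t=361. Stack: []
LOAD_FAST t → push 361. Stack: [361]
RETURN_VALUE → return 361.

361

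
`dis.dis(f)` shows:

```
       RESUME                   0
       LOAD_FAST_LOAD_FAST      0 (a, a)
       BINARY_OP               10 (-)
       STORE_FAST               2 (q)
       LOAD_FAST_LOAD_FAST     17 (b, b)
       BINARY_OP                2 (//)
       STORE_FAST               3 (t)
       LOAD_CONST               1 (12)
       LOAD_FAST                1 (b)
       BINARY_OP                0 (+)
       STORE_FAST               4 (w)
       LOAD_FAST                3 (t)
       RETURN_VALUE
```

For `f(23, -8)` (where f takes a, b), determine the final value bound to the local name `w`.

LOAD_FAST_LOAD_FAST a,a → push 23,23. Stack: [23, 23]
BINARY_OP - → 23 - 23 = 0. Stack: [0]
STORE_FAST q → q=0. Stack: []
LOAD_FAST_LOAD_FAST b,b → push -8,-8. Stack: [-8, -8]
BINARY_OP // → -8 // -8 = 1. Stack: [1]
STORE_FAST t → t=1. Stack: []
LOAD_CONST → push 12. Stack: [12]
LOAD_FAST b → push -8. Stack: [12, -8]
BINARY_OP + → 12 + -8 = 4. Stack: [4]
STORE_FAST w → w=4. Stack: []
LOAD_FAST t → push 1. Stack: [1]
RETURN_VALUE → return 1.

4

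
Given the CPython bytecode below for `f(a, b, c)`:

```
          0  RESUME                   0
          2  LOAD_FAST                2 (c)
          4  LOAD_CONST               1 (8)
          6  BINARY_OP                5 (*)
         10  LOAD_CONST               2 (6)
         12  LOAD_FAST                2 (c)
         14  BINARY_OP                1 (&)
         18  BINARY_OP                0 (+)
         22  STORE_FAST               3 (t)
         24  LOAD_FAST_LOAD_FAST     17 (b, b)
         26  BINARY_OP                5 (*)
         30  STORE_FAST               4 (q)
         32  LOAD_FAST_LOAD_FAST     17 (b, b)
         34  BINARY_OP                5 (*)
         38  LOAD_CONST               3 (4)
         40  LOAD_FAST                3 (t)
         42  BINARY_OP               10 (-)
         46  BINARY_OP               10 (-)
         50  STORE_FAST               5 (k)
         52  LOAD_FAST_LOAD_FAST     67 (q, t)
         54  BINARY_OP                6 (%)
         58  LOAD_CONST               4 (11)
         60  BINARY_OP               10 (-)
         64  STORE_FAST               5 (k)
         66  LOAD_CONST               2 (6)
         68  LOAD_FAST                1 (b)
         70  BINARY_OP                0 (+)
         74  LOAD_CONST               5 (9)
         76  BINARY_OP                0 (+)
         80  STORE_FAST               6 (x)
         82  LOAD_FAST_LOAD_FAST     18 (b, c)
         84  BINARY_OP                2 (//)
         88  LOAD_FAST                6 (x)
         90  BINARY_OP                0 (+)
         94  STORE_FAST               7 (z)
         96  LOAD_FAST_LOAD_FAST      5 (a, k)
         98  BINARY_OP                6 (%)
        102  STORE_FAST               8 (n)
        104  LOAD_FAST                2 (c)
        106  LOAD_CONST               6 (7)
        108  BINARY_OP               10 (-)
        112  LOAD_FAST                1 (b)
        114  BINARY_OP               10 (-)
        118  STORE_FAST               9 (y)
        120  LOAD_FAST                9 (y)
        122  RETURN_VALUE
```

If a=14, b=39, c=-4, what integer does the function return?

-50

LOAD_FAST c → push -4. Stack: [-4]
LOAD_CONST → push 8. Stack: [-4, 8]
BINARY_OP * → -4 * 8 = -32. Stack: [-32]
LOAD_CONST → push 6. Stack: [-32, 6]
LOAD_FAST c → push -4. Stack: [-32, 6, -4]
BINARY_OP & → 6 & -4 = 4. Stack: [-32, 4]
BINARY_OP + → -32 + 4 = -28. Stack: [-28]
STORE_FAST t → t=-28. Stack: []
LOAD_FAST_LOAD_FAST b,b → push 39,39. Stack: [39, 39]
BINARY_OP * → 39 * 39 = 1521. Stack: [1521]
STORE_FAST q → q=1521. Stack: []
LOAD_FAST_LOAD_FAST b,b → push 39,39. Stack: [39, 39]
BINARY_OP * → 39 * 39 = 1521. Stack: [1521]
LOAD_CONST → push 4. Stack: [1521, 4]
LOAD_FAST t → push -28. Stack: [1521, 4, -28]
BINARY_OP - → 4 - -28 = 32. Stack: [1521, 32]
BINARY_OP - → 1521 - 32 = 1489. Stack: [1489]
STORE_FAST k → k=1489. Stack: []
LOAD_FAST_LOAD_FAST q,t → push 1521,-28. Stack: [1521, -28]
BINARY_OP % → 1521 % -28 = -19. Stack: [-19]
LOAD_CONST → push 11. Stack: [-19, 11]
BINARY_OP - → -19 - 11 = -30. Stack: [-30]
STORE_FAST k → k=-30. Stack: []
LOAD_CONST → push 6. Stack: [6]
LOAD_FAST b → push 39. Stack: [6, 39]
BINARY_OP + → 6 + 39 = 45. Stack: [45]
LOAD_CONST → push 9. Stack: [45, 9]
BINARY_OP + → 45 + 9 = 54. Stack: [54]
STORE_FAST x → x=54. Stack: []
LOAD_FAST_LOAD_FAST b,c → push 39,-4. Stack: [39, -4]
BINARY_OP // → 39 // -4 = -10. Stack: [-10]
LOAD_FAST x → push 54. Stack: [-10, 54]
BINARY_OP + → -10 + 54 = 44. Stack: [44]
STORE_FAST z → z=44. Stack: []
LOAD_FAST_LOAD_FAST a,k → push 14,-30. Stack: [14, -30]
BINARY_OP % → 14 % -30 = -16. Stack: [-16]
STORE_FAST n → n=-16. Stack: []
LOAD_FAST c → push -4. Stack: [-4]
LOAD_CONST → push 7. Stack: [-4, 7]
BINARY_OP - → -4 - 7 = -11. Stack: [-11]
LOAD_FAST b → push 39. Stack: [-11, 39]
BINARY_OP - → -11 - 39 = -50. Stack: [-50]
STORE_FAST y → y=-50. Stack: []
LOAD_FAST y → push -50. Stack: [-50]
RETURN_VALUE → return -50.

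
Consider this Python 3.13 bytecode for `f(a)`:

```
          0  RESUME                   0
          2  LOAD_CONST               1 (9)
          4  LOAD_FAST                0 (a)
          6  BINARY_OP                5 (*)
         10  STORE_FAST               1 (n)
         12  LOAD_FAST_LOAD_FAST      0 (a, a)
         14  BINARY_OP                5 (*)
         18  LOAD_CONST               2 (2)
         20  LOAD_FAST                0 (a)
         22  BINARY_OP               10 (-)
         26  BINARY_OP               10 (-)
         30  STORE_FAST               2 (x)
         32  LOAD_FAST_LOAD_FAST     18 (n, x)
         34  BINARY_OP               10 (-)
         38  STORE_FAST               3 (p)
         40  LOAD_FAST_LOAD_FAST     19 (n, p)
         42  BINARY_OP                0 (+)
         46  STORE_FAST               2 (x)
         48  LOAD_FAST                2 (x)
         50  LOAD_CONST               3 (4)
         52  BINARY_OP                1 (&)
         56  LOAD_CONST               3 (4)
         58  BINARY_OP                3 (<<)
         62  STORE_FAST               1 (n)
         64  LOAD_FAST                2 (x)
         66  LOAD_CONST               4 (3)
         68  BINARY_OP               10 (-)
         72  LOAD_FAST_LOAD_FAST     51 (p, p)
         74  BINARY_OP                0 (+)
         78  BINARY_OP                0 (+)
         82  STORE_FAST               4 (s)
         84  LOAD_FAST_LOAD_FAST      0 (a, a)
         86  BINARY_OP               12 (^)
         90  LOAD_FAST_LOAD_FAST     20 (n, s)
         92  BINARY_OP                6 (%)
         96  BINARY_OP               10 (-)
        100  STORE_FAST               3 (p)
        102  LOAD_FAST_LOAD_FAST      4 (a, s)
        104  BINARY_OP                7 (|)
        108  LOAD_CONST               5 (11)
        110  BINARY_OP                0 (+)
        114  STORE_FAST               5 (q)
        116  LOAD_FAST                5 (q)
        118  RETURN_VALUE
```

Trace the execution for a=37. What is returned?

-2872

LOAD_CONST → push 9. Stack: [9]
LOAD_FAST a → push 37. Stack: [9, 37]
BINARY_OP * → 9 * 37 = 333. Stack: [333]
STORE_FAST n → n=333. Stack: []
LOAD_FAST_LOAD_FAST a,a → push 37,37. Stack: [37, 37]
BINARY_OP * → 37 * 37 = 1369. Stack: [1369]
LOAD_CONST → push 2. Stack: [1369, 2]
LOAD_FAST a → push 37. Stack: [1369, 2, 37]
BINARY_OP - → 2 - 37 = -35. Stack: [1369, -35]
BINARY_OP - → 1369 - -35 = 1404. Stack: [1404]
STORE_FAST x → x=1404. Stack: []
LOAD_FAST_LOAD_FAST n,x → push 333,1404. Stack: [333, 1404]
BINARY_OP - → 333 - 1404 = -1071. Stack: [-1071]
STORE_FAST p → p=-1071. Stack: []
LOAD_FAST_LOAD_FAST n,p → push 333,-1071. Stack: [333, -1071]
BINARY_OP + → 333 + -1071 = -738. Stack: [-738]
STORE_FAST x → x=-738. Stack: []
LOAD_FAST x → push -738. Stack: [-738]
LOAD_CONST → push 4. Stack: [-738, 4]
BINARY_OP & → -738 & 4 = 4. Stack: [4]
LOAD_CONST → push 4. Stack: [4, 4]
BINARY_OP << → 4 << 4 = 64. Stack: [64]
STORE_FAST n → n=64. Stack: []
LOAD_FAST x → push -738. Stack: [-738]
LOAD_CONST → push 3. Stack: [-738, 3]
BINARY_OP - → -738 - 3 = -741. Stack: [-741]
LOAD_FAST_LOAD_FAST p,p → push -1071,-1071. Stack: [-741, -1071, -1071]
BINARY_OP + → -1071 + -1071 = -2142. Stack: [-741, -2142]
BINARY_OP + → -741 + -2142 = -2883. Stack: [-2883]
STORE_FAST s → s=-2883. Stack: []
LOAD_FAST_LOAD_FAST a,a → push 37,37. Stack: [37, 37]
BINARY_OP ^ → 37 ^ 37 = 0. Stack: [0]
LOAD_FAST_LOAD_FAST n,s → push 64,-2883. Stack: [0, 64, -2883]
BINARY_OP % → 64 % -2883 = -2819. Stack: [0, -2819]
BINARY_OP - → 0 - -2819 = 2819. Stack: [2819]
STORE_FAST p → p=2819. Stack: []
LOAD_FAST_LOAD_FAST a,s → push 37,-2883. Stack: [37, -2883]
BINARY_OP | → 37 | -2883 = -2883. Stack: [-2883]
LOAD_CONST → push 11. Stack: [-2883, 11]
BINARY_OP + → -2883 + 11 = -2872. Stack: [-2872]
STORE_FAST q → q=-2872. Stack: []
LOAD_FAST q → push -2872. Stack: [-2872]
RETURN_VALUE → return -2872.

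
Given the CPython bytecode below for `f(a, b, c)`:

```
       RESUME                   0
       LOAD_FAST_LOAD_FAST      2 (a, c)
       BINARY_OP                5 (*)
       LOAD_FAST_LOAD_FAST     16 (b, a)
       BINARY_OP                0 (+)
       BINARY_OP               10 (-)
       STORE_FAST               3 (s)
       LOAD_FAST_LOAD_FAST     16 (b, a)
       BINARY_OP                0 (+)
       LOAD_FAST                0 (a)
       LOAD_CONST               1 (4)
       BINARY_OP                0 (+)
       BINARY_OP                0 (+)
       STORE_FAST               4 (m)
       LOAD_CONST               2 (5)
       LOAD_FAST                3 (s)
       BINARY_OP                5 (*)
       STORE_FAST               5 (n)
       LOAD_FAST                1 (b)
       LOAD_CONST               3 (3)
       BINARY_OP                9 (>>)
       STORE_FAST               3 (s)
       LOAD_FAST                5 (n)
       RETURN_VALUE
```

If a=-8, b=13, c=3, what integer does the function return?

LOAD_FAST_LOAD_FAST a,c → push -8,3. Stack: [-8, 3]
BINARY_OP * → -8 * 3 = -24. Stack: [-24]
LOAD_FAST_LOAD_FAST b,a → push 13,-8. Stack: [-24, 13, -8]
BINARY_OP + → 13 + -8 = 5. Stack: [-24, 5]
BINARY_OP - → -24 - 5 = -29. Stack: [-29]
STORE_FAST s → s=-29. Stack: []
LOAD_FAST_LOAD_FAST b,a → push 13,-8. Stack: [13, -8]
BINARY_OP + → 13 + -8 = 5. Stack: [5]
LOAD_FAST a → push -8. Stack: [5, -8]
LOAD_CONST → push 4. Stack: [5, -8, 4]
BINARY_OP + → -8 + 4 = -4. Stack: [5, -4]
BINARY_OP + → 5 + -4 = 1. Stack: [1]
STORE_FAST m → m=1. Stack: []
LOAD_CONST → push 5. Stack: [5]
LOAD_FAST s → push -29. Stack: [5, -29]
BINARY_OP * → 5 * -29 = -145. Stack: [-145]
STORE_FAST n → n=-145. Stack: []
LOAD_FAST b → push 13. Stack: [13]
LOAD_CONST → push 3. Stack: [13, 3]
BINARY_OP >> → 13 >> 3 = 1. Stack: [1]
STORE_FAST s → s=1. Stack: []
LOAD_FAST n → push -145. Stack: [-145]
RETURN_VALUE → return -145.

-145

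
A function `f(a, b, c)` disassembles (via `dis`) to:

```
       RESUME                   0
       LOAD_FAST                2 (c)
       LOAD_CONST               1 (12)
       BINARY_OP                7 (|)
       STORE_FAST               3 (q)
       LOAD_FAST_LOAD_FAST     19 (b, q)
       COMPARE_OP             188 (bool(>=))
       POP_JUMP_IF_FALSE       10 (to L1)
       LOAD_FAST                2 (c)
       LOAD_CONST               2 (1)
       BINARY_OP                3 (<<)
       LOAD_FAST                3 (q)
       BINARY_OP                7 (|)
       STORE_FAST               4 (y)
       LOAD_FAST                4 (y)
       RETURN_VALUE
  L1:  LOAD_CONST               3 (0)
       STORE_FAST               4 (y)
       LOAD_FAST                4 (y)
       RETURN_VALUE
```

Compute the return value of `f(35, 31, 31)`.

LOAD_FAST c → push 31. Stack: [31]
LOAD_CONST → push 12. Stack: [31, 12]
BINARY_OP | → 31 | 12 = 31. Stack: [31]
STORE_FAST q → q=31. Stack: []
LOAD_FAST_LOAD_FAST b,q → push 31,31. Stack: [31, 31]
COMPARE_OP bool(>=) → 31 vs 31 = True. Stack: [True]
POP_JUMP_IF_FALSE → pop True; no jump. Stack: []
LOAD_FAST c → push 31. Stack: [31]
LOAD_CONST → push 1. Stack: [31, 1]
BINARY_OP << → 31 << 1 = 62. Stack: [62]
LOAD_FAST q → push 31. Stack: [62, 31]
BINARY_OP | → 62 | 31 = 63. Stack: [63]
STORE_FAST y → y=63. Stack: []
LOAD_FAST y → push 63. Stack: [63]
RETURN_VALUE → return 63.

63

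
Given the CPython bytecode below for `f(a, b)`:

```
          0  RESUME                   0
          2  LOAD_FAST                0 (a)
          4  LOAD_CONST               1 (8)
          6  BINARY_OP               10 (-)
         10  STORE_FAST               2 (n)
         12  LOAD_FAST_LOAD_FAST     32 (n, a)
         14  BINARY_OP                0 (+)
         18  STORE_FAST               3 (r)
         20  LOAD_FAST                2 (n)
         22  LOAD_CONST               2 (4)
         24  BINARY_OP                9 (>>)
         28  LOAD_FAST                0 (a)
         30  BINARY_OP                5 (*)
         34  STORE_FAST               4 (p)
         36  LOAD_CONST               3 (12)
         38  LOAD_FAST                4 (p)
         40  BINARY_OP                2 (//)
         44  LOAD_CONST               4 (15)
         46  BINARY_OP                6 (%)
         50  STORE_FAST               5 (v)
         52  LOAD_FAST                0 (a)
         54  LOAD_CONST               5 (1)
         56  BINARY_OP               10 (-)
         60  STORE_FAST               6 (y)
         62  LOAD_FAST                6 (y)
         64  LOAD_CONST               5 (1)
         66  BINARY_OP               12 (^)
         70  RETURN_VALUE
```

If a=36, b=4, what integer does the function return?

34

LOAD_FAST a → push 36. Stack: [36]
LOAD_CONST → push 8. Stack: [36, 8]
BINARY_OP - → 36 - 8 = 28. Stack: [28]
STORE_FAST n → n=28. Stack: []
LOAD_FAST_LOAD_FAST n,a → push 28,36. Stack: [28, 36]
BINARY_OP + → 28 + 36 = 64. Stack: [64]
STORE_FAST r → r=64. Stack: []
LOAD_FAST n → push 28. Stack: [28]
LOAD_CONST → push 4. Stack: [28, 4]
BINARY_OP >> → 28 >> 4 = 1. Stack: [1]
LOAD_FAST a → push 36. Stack: [1, 36]
BINARY_OP * → 1 * 36 = 36. Stack: [36]
STORE_FAST p → p=36. Stack: []
LOAD_CONST → push 12. Stack: [12]
LOAD_FAST p → push 36. Stack: [12, 36]
BINARY_OP // → 12 // 36 = 0. Stack: [0]
LOAD_CONST → push 15. Stack: [0, 15]
BINARY_OP % → 0 % 15 = 0. Stack: [0]
STORE_FAST v → v=0. Stack: []
LOAD_FAST a → push 36. Stack: [36]
LOAD_CONST → push 1. Stack: [36, 1]
BINARY_OP - → 36 - 1 = 35. Stack: [35]
STORE_FAST y → y=35. Stack: []
LOAD_FAST y → push 35. Stack: [35]
LOAD_CONST → push 1. Stack: [35, 1]
BINARY_OP ^ → 35 ^ 1 = 34. Stack: [34]
RETURN_VALUE → return 34.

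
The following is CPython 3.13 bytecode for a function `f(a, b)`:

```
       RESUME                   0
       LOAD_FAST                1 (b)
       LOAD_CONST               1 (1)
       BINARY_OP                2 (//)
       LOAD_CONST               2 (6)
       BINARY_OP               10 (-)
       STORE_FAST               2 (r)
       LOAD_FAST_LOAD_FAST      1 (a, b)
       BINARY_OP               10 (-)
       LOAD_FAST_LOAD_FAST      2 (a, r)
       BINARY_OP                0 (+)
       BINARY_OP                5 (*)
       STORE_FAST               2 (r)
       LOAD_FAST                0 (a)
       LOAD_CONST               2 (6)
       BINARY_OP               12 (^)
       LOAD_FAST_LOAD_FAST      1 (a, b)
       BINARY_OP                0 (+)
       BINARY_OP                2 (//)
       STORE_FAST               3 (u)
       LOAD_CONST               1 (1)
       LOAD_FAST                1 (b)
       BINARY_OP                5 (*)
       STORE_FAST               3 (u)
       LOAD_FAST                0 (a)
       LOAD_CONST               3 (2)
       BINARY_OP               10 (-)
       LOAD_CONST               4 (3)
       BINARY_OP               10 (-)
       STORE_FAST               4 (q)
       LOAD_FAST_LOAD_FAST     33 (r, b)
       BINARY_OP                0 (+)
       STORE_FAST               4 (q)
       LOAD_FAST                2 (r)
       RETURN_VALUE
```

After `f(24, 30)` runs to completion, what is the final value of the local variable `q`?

LOAD_FAST b → push 30. Stack: [30]
LOAD_CONST → push 1. Stack: [30, 1]
BINARY_OP // → 30 // 1 = 30. Stack: [30]
LOAD_CONST → push 6. Stack: [30, 6]
BINARY_OP - → 30 - 6 = 24. Stack: [24]
STORE_FAST r → r=24. Stack: []
LOAD_FAST_LOAD_FAST a,b → push 24,30. Stack: [24, 30]
BINARY_OP - → 24 - 30 = -6. Stack: [-6]
LOAD_FAST_LOAD_FAST a,r → push 24,24. Stack: [-6, 24, 24]
BINARY_OP + → 24 + 24 = 48. Stack: [-6, 48]
BINARY_OP * → -6 * 48 = -288. Stack: [-288]
STORE_FAST r → r=-288. Stack: []
LOAD_FAST a → push 24. Stack: [24]
LOAD_CONST → push 6. Stack: [24, 6]
BINARY_OP ^ → 24 ^ 6 = 30. Stack: [30]
LOAD_FAST_LOAD_FAST a,b → push 24,30. Stack: [30, 24, 30]
BINARY_OP + → 24 + 30 = 54. Stack: [30, 54]
BINARY_OP // → 30 // 54 = 0. Stack: [0]
STORE_FAST u → u=0. Stack: []
LOAD_CONST → push 1. Stack: [1]
LOAD_FAST b → push 30. Stack: [1, 30]
BINARY_OP * → 1 * 30 = 30. Stack: [30]
STORE_FAST u → u=30. Stack: []
LOAD_FAST a → push 24. Stack: [24]
LOAD_CONST → push 2. Stack: [24, 2]
BINARY_OP - → 24 - 2 = 22. Stack: [22]
LOAD_CONST → push 3. Stack: [22, 3]
BINARY_OP - → 22 - 3 = 19. Stack: [19]
STORE_FAST q → q=19. Stack: []
LOAD_FAST_LOAD_FAST r,b → push -288,30. Stack: [-288, 30]
BINARY_OP + → -288 + 30 = -258. Stack: [-258]
STORE_FAST q → q=-258. Stack: []
LOAD_FAST r → push -288. Stack: [-288]
RETURN_VALUE → return -288.

-258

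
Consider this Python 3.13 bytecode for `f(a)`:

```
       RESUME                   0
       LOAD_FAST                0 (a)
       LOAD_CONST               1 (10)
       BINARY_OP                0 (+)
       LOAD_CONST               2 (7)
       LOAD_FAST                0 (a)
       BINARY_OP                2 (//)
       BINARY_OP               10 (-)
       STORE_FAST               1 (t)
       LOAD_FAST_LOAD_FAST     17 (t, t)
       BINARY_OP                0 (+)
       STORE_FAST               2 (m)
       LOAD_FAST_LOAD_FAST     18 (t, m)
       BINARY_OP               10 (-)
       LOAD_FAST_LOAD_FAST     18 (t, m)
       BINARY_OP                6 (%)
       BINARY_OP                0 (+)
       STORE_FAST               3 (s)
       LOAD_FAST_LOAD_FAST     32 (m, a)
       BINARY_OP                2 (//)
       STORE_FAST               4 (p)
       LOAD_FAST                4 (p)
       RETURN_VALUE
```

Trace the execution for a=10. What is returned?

LOAD_FAST a → push 10. Stack: [10]
LOAD_CONST → push 10. Stack: [10, 10]
BINARY_OP + → 10 + 10 = 20. Stack: [20]
LOAD_CONST → push 7. Stack: [20, 7]
LOAD_FAST a → push 10. Stack: [20, 7, 10]
BINARY_OP // → 7 // 10 = 0. Stack: [20, 0]
BINARY_OP - → 20 - 0 = 20. Stack: [20]
STORE_FAST t → t=20. Stack: []
LOAD_FAST_LOAD_FAST t,t → push 20,20. Stack: [20, 20]
BINARY_OP + → 20 + 20 = 40. Stack: [40]
STORE_FAST m → m=40. Stack: []
LOAD_FAST_LOAD_FAST t,m → push 20,40. Stack: [20, 40]
BINARY_OP - → 20 - 40 = -20. Stack: [-20]
LOAD_FAST_LOAD_FAST t,m → push 20,40. Stack: [-20, 20, 40]
BINARY_OP % → 20 % 40 = 20. Stack: [-20, 20]
BINARY_OP + → -20 + 20 = 0. Stack: [0]
STORE_FAST s → s=0. Stack: []
LOAD_FAST_LOAD_FAST m,a → push 40,10. Stack: [40, 10]
BINARY_OP // → 40 // 10 = 4. Stack: [4]
STORE_FAST p → p=4. Stack: []
LOAD_FAST p → push 4. Stack: [4]
RETURN_VALUE → return 4.

4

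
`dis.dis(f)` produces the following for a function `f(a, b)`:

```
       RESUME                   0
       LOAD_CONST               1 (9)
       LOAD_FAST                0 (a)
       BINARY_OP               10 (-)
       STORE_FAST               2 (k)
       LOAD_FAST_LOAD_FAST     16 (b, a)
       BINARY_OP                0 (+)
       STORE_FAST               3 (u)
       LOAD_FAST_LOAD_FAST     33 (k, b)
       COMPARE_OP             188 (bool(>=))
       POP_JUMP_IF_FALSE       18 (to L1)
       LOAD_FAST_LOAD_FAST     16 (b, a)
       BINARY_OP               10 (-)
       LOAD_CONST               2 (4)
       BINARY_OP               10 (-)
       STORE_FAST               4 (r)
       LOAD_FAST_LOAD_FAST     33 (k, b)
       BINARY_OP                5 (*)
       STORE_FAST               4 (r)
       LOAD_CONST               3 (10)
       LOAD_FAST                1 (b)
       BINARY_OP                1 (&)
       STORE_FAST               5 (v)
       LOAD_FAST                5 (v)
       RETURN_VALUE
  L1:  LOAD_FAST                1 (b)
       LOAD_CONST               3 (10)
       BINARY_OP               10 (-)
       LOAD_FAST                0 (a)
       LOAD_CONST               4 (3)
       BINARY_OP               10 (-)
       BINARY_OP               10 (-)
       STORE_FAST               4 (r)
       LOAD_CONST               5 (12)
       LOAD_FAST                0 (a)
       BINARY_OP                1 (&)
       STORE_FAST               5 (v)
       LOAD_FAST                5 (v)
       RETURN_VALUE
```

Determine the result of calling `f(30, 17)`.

LOAD_CONST → push 9. Stack: [9]
LOAD_FAST a → push 30. Stack: [9, 30]
BINARY_OP - → 9 - 30 = -21. Stack: [-21]
STORE_FAST k → k=-21. Stack: []
LOAD_FAST_LOAD_FAST b,a → push 17,30. Stack: [17, 30]
BINARY_OP + → 17 + 30 = 47. Stack: [47]
STORE_FAST u → u=47. Stack: []
LOAD_FAST_LOAD_FAST k,b → push -21,17. Stack: [-21, 17]
COMPARE_OP bool(>=) → -21 vs 17 = False. Stack: [False]
POP_JUMP_IF_FALSE → pop False; jump. Stack: []
LOAD_FAST b → push 17. Stack: [17]
LOAD_CONST → push 10. Stack: [17, 10]
BINARY_OP - → 17 - 10 = 7. Stack: [7]
LOAD_FAST a → push 30. Stack: [7, 30]
LOAD_CONST → push 3. Stack: [7, 30, 3]
BINARY_OP - → 30 - 3 = 27. Stack: [7, 27]
BINARY_OP - → 7 - 27 = -20. Stack: [-20]
STORE_FAST r → r=-20. Stack: []
LOAD_CONST → push 12. Stack: [12]
LOAD_FAST a → push 30. Stack: [12, 30]
BINARY_OP & → 12 & 30 = 12. Stack: [12]
STORE_FAST v → v=12. Stack: []
LOAD_FAST v → push 12. Stack: [12]
RETURN_VALUE → return 12.

12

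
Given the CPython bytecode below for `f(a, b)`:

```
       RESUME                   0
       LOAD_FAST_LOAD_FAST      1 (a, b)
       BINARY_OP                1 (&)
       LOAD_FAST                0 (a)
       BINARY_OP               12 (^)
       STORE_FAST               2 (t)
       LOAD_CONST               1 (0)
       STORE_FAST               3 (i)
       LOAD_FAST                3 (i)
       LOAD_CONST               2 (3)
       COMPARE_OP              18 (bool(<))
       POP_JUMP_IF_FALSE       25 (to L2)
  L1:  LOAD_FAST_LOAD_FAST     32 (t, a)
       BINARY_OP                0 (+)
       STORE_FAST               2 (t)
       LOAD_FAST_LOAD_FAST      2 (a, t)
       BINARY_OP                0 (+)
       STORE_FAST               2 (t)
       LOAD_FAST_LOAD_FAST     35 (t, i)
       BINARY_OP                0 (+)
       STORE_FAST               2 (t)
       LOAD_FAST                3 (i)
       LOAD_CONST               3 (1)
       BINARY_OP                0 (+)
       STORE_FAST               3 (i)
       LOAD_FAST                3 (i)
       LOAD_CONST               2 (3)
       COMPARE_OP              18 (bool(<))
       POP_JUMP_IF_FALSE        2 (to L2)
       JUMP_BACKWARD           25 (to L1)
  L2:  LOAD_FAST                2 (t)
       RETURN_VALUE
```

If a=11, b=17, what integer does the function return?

79

LOAD_FAST_LOAD_FAST a,b → push 11,17
BINARY_OP & → 11 & 17 = 1
LOAD_FAST a → push 11
BINARY_OP ^ → 1 ^ 11 = 10
STORE_FAST t → t=10
LOAD_CONST → push 0
STORE_FAST i → i=0
LOAD_FAST i → push 0
LOAD_CONST → push 3
COMPARE_OP bool(<) → 0 vs 3 = True
POP_JUMP_IF_FALSE → pop True; no jump
LOAD_FAST_LOAD_FAST t,a → push 10,11
BINARY_OP + → 10 + 11 = 21
STORE_FAST t → t=21
LOAD_FAST_LOAD_FAST a,t → push 11,21
BINARY_OP + → 11 + 21 = 32
STORE_FAST t → t=32
LOAD_FAST_LOAD_FAST t,i → push 32,0
BINARY_OP + → 32 + 0 = 32
STORE_FAST t → t=32
LOAD_FAST i → push 0
LOAD_CONST → push 1
BINARY_OP + → 0 + 1 = 1
STORE_FAST i → i=1
LOAD_FAST i → push 1
LOAD_CONST → push 3
COMPARE_OP bool(<) → 1 vs 3 = True
POP_JUMP_IF_FALSE → pop True; no jump
LOAD_FAST_LOAD_FAST t,a → push 32,11
BINARY_OP + → 32 + 11 = 43
STORE_FAST t → t=43
LOAD_FAST_LOAD_FAST a,t → push 11,43
BINARY_OP + → 11 + 43 = 54
STORE_FAST t → t=54
LOAD_FAST_LOAD_FAST t,i → push 54,1
BINARY_OP + → 54 + 1 = 55
STORE_FAST t → t=55
LOAD_FAST i → push 1
LOAD_CONST → push 1
BINARY_OP + → 1 + 1 = 2
STORE_FAST i → i=2
LOAD_FAST i → push 2
LOAD_CONST → push 3
COMPARE_OP bool(<) → 2 vs 3 = True
POP_JUMP_IF_FALSE → pop True; no jump
LOAD_FAST_LOAD_FAST t,a → push 55,11
BINARY_OP + → 55 + 11 = 66
STORE_FAST t → t=66
LOAD_FAST_LOAD_FAST a,t → push 11,66
BINARY_OP + → 11 + 66 = 77
STORE_FAST t → t=77
LOAD_FAST_LOAD_FAST t,i → push 77,2
BINARY_OP + → 77 + 2 = 79
STORE_FAST t → t=79
LOAD_FAST i → push 2
LOAD_CONST → push 1
BINARY_OP + → 2 + 1 = 3
STORE_FAST i → i=3
LOAD_FAST i → push 3
LOAD_CONST → push 3
COMPARE_OP bool(<) → 3 vs 3 = False
POP_JUMP_IF_FALSE → pop False; jump
LOAD_FAST t → push 79
RETURN_VALUE → return 79.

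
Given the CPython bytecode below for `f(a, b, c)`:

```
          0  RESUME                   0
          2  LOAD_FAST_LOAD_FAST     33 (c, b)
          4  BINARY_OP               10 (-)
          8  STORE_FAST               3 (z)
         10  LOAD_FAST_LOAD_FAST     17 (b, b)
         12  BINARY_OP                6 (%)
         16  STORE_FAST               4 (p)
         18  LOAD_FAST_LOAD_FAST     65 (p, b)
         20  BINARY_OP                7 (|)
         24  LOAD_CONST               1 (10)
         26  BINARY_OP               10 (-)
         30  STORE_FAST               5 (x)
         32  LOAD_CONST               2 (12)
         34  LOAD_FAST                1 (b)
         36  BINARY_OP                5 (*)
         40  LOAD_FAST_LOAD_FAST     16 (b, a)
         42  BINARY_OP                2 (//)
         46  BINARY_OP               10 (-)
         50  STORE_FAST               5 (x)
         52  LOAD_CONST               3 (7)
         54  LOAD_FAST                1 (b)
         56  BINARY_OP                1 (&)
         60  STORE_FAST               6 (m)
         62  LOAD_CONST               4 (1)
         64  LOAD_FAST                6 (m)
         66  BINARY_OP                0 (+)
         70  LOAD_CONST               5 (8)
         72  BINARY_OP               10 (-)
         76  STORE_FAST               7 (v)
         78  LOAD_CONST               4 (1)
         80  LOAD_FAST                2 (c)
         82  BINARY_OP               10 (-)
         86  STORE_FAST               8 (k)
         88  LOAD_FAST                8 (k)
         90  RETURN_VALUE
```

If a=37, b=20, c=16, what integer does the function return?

-15

LOAD_FAST_LOAD_FAST c,b → push 16,20. Stack: [16, 20]
BINARY_OP - → 16 - 20 = -4. Stack: [-4]
STORE_FAST z → z=-4. Stack: []
LOAD_FAST_LOAD_FAST b,b → push 20,20. Stack: [20, 20]
BINARY_OP % → 20 % 20 = 0. Stack: [0]
STORE_FAST p → p=0. Stack: []
LOAD_FAST_LOAD_FAST p,b → push 0,20. Stack: [0, 20]
BINARY_OP | → 0 | 20 = 20. Stack: [20]
LOAD_CONST → push 10. Stack: [20, 10]
BINARY_OP - → 20 - 10 = 10. Stack: [10]
STORE_FAST x → x=10. Stack: []
LOAD_CONST → push 12. Stack: [12]
LOAD_FAST b → push 20. Stack: [12, 20]
BINARY_OP * → 12 * 20 = 240. Stack: [240]
LOAD_FAST_LOAD_FAST b,a → push 20,37. Stack: [240, 20, 37]
BINARY_OP // → 20 // 37 = 0. Stack: [240, 0]
BINARY_OP - → 240 - 0 = 240. Stack: [240]
STORE_FAST x → x=240. Stack: []
LOAD_CONST → push 7. Stack: [7]
LOAD_FAST b → push 20. Stack: [7, 20]
BINARY_OP & → 7 & 20 = 4. Stack: [4]
STORE_FAST m → m=4. Stack: []
LOAD_CONST → push 1. Stack: [1]
LOAD_FAST m → push 4. Stack: [1, 4]
BINARY_OP + → 1 + 4 = 5. Stack: [5]
LOAD_CONST → push 8. Stack: [5, 8]
BINARY_OP - → 5 - 8 = -3. Stack: [-3]
STORE_FAST v → v=-3. Stack: []
LOAD_CONST → push 1. Stack: [1]
LOAD_FAST c → push 16. Stack: [1, 16]
BINARY_OP - → 1 - 16 = -15. Stack: [-15]
STORE_FAST k → k=-15. Stack: []
LOAD_FAST k → push -15. Stack: [-15]
RETURN_VALUE → return -15.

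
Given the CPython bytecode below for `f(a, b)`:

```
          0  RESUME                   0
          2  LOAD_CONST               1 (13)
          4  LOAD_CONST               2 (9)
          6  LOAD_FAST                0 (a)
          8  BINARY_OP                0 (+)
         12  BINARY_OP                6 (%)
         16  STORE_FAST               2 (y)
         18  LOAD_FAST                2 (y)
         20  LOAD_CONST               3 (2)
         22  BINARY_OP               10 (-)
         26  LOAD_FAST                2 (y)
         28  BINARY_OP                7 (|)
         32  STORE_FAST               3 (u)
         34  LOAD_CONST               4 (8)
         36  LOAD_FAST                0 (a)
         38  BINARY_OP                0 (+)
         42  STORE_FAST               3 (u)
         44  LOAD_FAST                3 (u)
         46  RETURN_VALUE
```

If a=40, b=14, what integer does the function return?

LOAD_CONST → push 13. Stack: [13]
LOAD_CONST → push 9. Stack: [13, 9]
LOAD_FAST a → push 40. Stack: [13, 9, 40]
BINARY_OP + → 9 + 40 = 49. Stack: [13, 49]
BINARY_OP % → 13 % 49 = 13. Stack: [13]
STORE_FAST y → y=13. Stack: []
LOAD_FAST y → push 13. Stack: [13]
LOAD_CONST → push 2. Stack: [13, 2]
BINARY_OP - → 13 - 2 = 11. Stack: [11]
LOAD_FAST y → push 13. Stack: [11, 13]
BINARY_OP | → 11 | 13 = 15. Stack: [15]
STORE_FAST u → u=15. Stack: []
LOAD_CONST → push 8. Stack: [8]
LOAD_FAST a → push 40. Stack: [8, 40]
BINARY_OP + → 8 + 40 = 48. Stack: [48]
STORE_FAST u → u=48. Stack: []
LOAD_FAST u → push 48. Stack: [48]
RETURN_VALUE → return 48.

48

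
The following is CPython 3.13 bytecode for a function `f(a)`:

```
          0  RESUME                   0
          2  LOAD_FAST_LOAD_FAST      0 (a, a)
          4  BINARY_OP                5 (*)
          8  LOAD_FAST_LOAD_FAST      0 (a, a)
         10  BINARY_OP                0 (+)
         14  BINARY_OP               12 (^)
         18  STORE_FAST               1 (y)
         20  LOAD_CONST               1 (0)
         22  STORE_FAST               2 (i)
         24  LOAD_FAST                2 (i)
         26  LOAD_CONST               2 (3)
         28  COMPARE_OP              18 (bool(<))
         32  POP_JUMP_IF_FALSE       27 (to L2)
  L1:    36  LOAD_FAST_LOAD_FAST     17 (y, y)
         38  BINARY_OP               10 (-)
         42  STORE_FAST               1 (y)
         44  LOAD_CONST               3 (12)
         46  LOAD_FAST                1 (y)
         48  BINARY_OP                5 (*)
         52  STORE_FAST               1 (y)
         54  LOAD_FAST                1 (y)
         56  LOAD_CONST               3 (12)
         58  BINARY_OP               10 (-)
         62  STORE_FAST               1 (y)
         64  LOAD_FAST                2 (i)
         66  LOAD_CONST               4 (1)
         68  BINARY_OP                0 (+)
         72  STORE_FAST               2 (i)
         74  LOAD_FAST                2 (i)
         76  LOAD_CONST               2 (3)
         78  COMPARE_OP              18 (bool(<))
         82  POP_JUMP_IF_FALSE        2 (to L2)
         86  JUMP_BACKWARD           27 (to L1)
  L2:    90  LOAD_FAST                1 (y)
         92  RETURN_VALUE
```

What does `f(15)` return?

LOAD_FAST_LOAD_FAST a,a → push 15,15
BINARY_OP * → 15 * 15 = 225
LOAD_FAST_LOAD_FAST a,a → push 15,15
BINARY_OP + → 15 + 15 = 30
BINARY_OP ^ → 225 ^ 30 = 255
STORE_FAST y → y=255
LOAD_CONST → push 0
STORE_FAST i → i=0
LOAD_FAST i → push 0
LOAD_CONST → push 3
COMPARE_OP bool(<) → 0 vs 3 = True
POP_JUMP_IF_FALSE → pop True; no jump
LOAD_FAST_LOAD_FAST y,y → push 255,255
BINARY_OP - → 255 - 255 = 0
STORE_FAST y → y=0
LOAD_CONST → push 12
LOAD_FAST y → push 0
BINARY_OP * → 12 * 0 = 0
STORE_FAST y → y=0
LOAD_FAST y → push 0
LOAD_CONST → push 12
BINARY_OP - → 0 - 12 = -12
STORE_FAST y → y=-12
LOAD_FAST i → push 0
LOAD_CONST → push 1
BINARY_OP + → 0 + 1 = 1
STORE_FAST i → i=1
LOAD_FAST i → push 1
LOAD_CONST → push 3
COMPARE_OP bool(<) → 1 vs 3 = True
POP_JUMP_IF_FALSE → pop True; no jump
LOAD_FAST_LOAD_FAST y,y → push -12,-12
BINARY_OP - → -12 - -12 = 0
STORE_FAST y → y=0
LOAD_CONST → push 12
LOAD_FAST y → push 0
BINARY_OP * → 12 * 0 = 0
STORE_FAST y → y=0
LOAD_FAST y → push 0
LOAD_CONST → push 12
BINARY_OP - → 0 - 12 = -12
STORE_FAST y → y=-12
LOAD_FAST i → push 1
LOAD_CONST → push 1
BINARY_OP + → 1 + 1 = 2
STORE_FAST i → i=2
LOAD_FAST i → push 2
LOAD_CONST → push 3
COMPARE_OP bool(<) → 2 vs 3 = True
POP_JUMP_IF_FALSE → pop True; no jump
LOAD_FAST_LOAD_FAST y,y → push -12,-12
BINARY_OP - → -12 - -12 = 0
STORE_FAST y → y=0
LOAD_CONST → push 12
LOAD_FAST y → push 0
BINARY_OP * → 12 * 0 = 0
STORE_FAST y → y=0
LOAD_FAST y → push 0
LOAD_CONST → push 12
BINARY_OP - → 0 - 12 = -12
STORE_FAST y → y=-12
LOAD_FAST i → push 2
LOAD_CONST → push 1
BINARY_OP + → 2 + 1 = 3
STORE_FAST i → i=3
LOAD_FAST i → push 3
LOAD_CONST → push 3
COMPARE_OP bool(<) → 3 vs 3 = False
POP_JUMP_IF_FALSE → pop False; jump
LOAD_FAST y → push -12
RETURN_VALUE → return -12.

-12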